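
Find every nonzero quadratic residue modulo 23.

Square k = 1,…,11 (k and 23−k give the same square):
1²=1, 2²=4, 3²=9, 4²=16, 5²≡2, 6²≡13, 7²≡3, 8²≡18, 9²≡12, 10²≡8, 11²≡6 (mod 23).
So the quadratic residues mod 23 are {1, 2, 3, 4, 6, 8, 9, 12, 13, 16, 18}.

1 2 3 4 6 8 9 12 13 16 18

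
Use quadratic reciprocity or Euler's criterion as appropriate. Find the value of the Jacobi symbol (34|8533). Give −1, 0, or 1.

Pull out 2: since 8533 ≡ 5 (mod 8), (2/8533) = -1.
Reciprocity: 17 ≡ 1 and 8533 ≡ 1 (mod 4), so (17/8533) = +(8533/17).
Reduce top mod 17: now compute (16/17).
Pull out 2^4: since 17 ≡ 1 (mod 8), (2/17) = +1, so (2/17)^4 = +1.
Reached (1/17) = 1. Collecting the sign flips along the way, the symbol is -1.

-1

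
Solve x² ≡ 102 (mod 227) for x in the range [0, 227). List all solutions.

Since 227 ≡ 3 (mod 4), a square root of 102 is 102^((227+1)/4) = 102^57 mod 227.
Repeated squaring: 102^2≡189, 102^4≡82, 102^8≡141, 102^16≡132, 102^32≡172 (mod 227).
102^57 = 102^(32+16+8+1) ≡ 97 (mod 227).
Check: 97² = 9409 ≡ 102 (mod 227). The two roots are 97 and 130.

97, 130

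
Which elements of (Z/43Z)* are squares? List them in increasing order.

1,4,6,9,10,11,13,14,15,16,17,21,23,24,25,31,35,36,38,40,41

Square k = 1,…,21 (k and 43−k give the same square):
1²=1, 2²=4, 3²=9, 4²=16, 5²=25, 6²=36, 7²≡6, 8²≡21, 9²≡38, 10²≡14, 11²≡35, 12²≡15, 13²≡40, 14²≡24, 15²≡10, 16²≡41, 17²≡31, 18²≡23, 19²≡17, 20²≡13, 21²≡11 (mod 43).
So the quadratic residues mod 43 are {1, 4, 6, 9, 10, 11, 13, 14, 15, 16, 17, 21, 23, 24, 25, 31, 35, 36, 38, 40, 41}.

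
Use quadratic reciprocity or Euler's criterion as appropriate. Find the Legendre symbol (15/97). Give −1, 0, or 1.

Reciprocity: 15 ≡ 3 and 97 ≡ 1 (mod 4), so (15/97) = +(97/15).
Reduce top mod 15: now compute (7/15).
Reciprocity: 7 ≡ 3 and 15 ≡ 3 (mod 4), so (7/15) = −(15/7).
Reduce top mod 7: now compute (1/7).
Reached (1/7) = 1. Collecting the sign flips along the way, the symbol is -1.

-1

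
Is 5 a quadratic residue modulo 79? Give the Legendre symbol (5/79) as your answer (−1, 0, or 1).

1

Euler's criterion: (5/79) ≡ 5^39 (mod 79).
5^2 ≡ 25 (mod 79)
5^4 ≡ 72 (mod 79)
5^8 ≡ 49 (mod 79)
5^16 ≡ 31 (mod 79)
5^32 ≡ 13 (mod 79)
5^39 = 5^(32+4+2+1) ≡ 1 (mod 79).
Result is 1, so (5/79) = 1.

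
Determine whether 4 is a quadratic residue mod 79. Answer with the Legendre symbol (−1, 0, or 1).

Pull out 2^2: since 79 ≡ 7 (mod 8), (2/79) = +1, so (2/79)^2 = +1.
Reached (1/79) = 1. Collecting the sign flips along the way, the symbol is +1.

1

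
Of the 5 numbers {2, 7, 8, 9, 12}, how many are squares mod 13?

(2/13) = -1 → non-residue.
(7/13) = -1 → non-residue.
(8/13) = -1 → non-residue.
(9/13) = +1 → QR.
(12/13) = +1 → QR.
Total quadratic residues among the 5: 2.

2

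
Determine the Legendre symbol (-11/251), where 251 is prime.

Euler's criterion: (-11/251) ≡ 240^125 (mod 251).
240^2 ≡ 121 (mod 251)
240^4 ≡ 83 (mod 251)
240^8 ≡ 112 (mod 251)
240^16 ≡ 245 (mod 251)
240^32 ≡ 36 (mod 251)
240^64 ≡ 41 (mod 251)
240^125 = 240^(64+32+16+8+4+1) ≡ 1 (mod 251).
Result is 1, so (-11/251) = 1.

1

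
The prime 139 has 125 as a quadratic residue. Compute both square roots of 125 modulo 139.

Since 139 ≡ 3 (mod 4), a square root of 125 is 125^((139+1)/4) = 125^35 mod 139.
Repeated squaring: 125^2≡57, 125^4≡52, 125^8≡63, 125^16≡77, 125^32≡91 (mod 139).
125^35 = 125^(32+2+1) ≡ 79 (mod 139).
Check: 79² = 6241 ≡ 125 (mod 139). The two roots are 60 and 79.

60, 79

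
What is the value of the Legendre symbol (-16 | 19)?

-1

First reduce: -16 ≡ 3 (mod 19).
Reciprocity: 3 ≡ 3 and 19 ≡ 3 (mod 4), so (3/19) = −(19/3).
Reduce top mod 3: now compute (1/3).
Reached (1/3) = 1. Collecting the sign flips along the way, the symbol is -1.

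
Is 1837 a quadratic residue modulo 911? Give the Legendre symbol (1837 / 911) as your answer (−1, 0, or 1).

1

Euler's criterion: (1837/911) ≡ 15^455 (mod 911).
15^2 ≡ 225 (mod 911)
15^4 ≡ 520 (mod 911)
15^8 ≡ 744 (mod 911)
15^16 ≡ 559 (mod 911)
15^32 ≡ 8 (mod 911)
15^64 ≡ 64 (mod 911)
15^128 ≡ 452 (mod 911)
15^256 ≡ 240 (mod 911)
15^455 = 15^(256+128+64+4+2+1) ≡ 1 (mod 911).
Result is 1, so (1837/911) = 1.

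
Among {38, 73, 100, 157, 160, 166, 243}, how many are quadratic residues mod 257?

3

(38/257) = -1 → non-residue.
(73/257) = +1 → QR.
(100/257) = +1 → QR.
(157/257) = +1 → QR.
(160/257) = -1 → non-residue.
(166/257) = -1 → non-residue.
(243/257) = -1 → non-residue.
Total quadratic residues among the 7: 3.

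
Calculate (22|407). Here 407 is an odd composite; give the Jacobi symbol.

Pull out 2: since 407 ≡ 7 (mod 8), (2/407) = +1.
Reciprocity: 11 ≡ 3 and 407 ≡ 3 (mod 4), so (11/407) = −(407/11).
Reduce top mod 11: now compute (0/11).
Top reduces to 0: gcd > 1, so the symbol is 0.

0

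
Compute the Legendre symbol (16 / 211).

1

Euler's criterion: (16/211) ≡ 16^105 (mod 211).
16^2 ≡ 45 (mod 211)
16^4 ≡ 126 (mod 211)
16^8 ≡ 51 (mod 211)
16^16 ≡ 69 (mod 211)
16^32 ≡ 119 (mod 211)
16^64 ≡ 24 (mod 211)
16^105 = 16^(64+32+8+1) ≡ 1 (mod 211).
Result is 1, so (16/211) = 1.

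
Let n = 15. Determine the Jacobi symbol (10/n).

Pull out 2: since 15 ≡ 7 (mod 8), (2/15) = +1.
Reciprocity: 5 ≡ 1 and 15 ≡ 3 (mod 4), so (5/15) = +(15/5).
Reduce top mod 5: now compute (0/5).
Top reduces to 0: gcd > 1, so the symbol is 0.

0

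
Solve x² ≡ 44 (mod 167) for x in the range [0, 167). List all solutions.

Since 167 ≡ 3 (mod 4), a square root of 44 is 44^((167+1)/4) = 44^42 mod 167.
Repeated squaring: 44^2≡99, 44^4≡115, 44^8≡32, 44^16≡22, 44^32≡150 (mod 167).
44^42 = 44^(32+8+2) ≡ 85 (mod 167).
Check: 85² = 7225 ≡ 44 (mod 167). The two roots are 82 and 85.

82, 85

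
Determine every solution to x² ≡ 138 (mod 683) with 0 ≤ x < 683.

Since 683 ≡ 3 (mod 4), a square root of 138 is 138^((683+1)/4) = 138^171 mod 683.
Repeated squaring: 138^2≡603, 138^4≡253, 138^8≡490, 138^16≡367, 138^32≡138, 138^64≡603, 138^128≡253 (mod 683).
138^171 = 138^(128+32+8+2+1) ≡ 367 (mod 683).
Check: 367² = 134689 ≡ 138 (mod 683). The two roots are 316 and 367.

316, 367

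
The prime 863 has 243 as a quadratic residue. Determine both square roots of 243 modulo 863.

Since 863 ≡ 3 (mod 4), a square root of 243 is 243^((863+1)/4) = 243^216 mod 863.
Repeated squaring: 243^2≡365, 243^4≡323, 243^8≡769, 243^16≡206, 243^32≡149, 243^64≡626, 243^128≡74 (mod 863).
243^216 = 243^(128+64+16+8) ≡ 661 (mod 863).
Check: 661² = 436921 ≡ 243 (mod 863). The two roots are 202 and 661.

202, 661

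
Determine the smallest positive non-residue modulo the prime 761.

3

(2/761) = +1, so 2 is a residue.
(3/761) = −1, so 3 is the smallest positive non-residue mod 761.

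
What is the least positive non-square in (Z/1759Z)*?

3

(2/1759) = +1, so 2 is a residue.
(3/1759) = −1, so 3 is the smallest positive non-residue mod 1759.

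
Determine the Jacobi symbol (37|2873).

Reciprocity: 37 ≡ 1 and 2873 ≡ 1 (mod 4), so (37/2873) = +(2873/37).
Reduce top mod 37: now compute (24/37).
Pull out 2^3: since 37 ≡ 5 (mod 8), (2/37) = -1, so (2/37)^3 = -1.
Reciprocity: 3 ≡ 3 and 37 ≡ 1 (mod 4), so (3/37) = +(37/3).
Reduce top mod 3: now compute (1/3).
Reached (1/3) = 1. Collecting the sign flips along the way, the symbol is -1.

-1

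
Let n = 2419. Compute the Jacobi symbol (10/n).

Pull out 2: since 2419 ≡ 3 (mod 8), (2/2419) = -1.
Reciprocity: 5 ≡ 1 and 2419 ≡ 3 (mod 4), so (5/2419) = +(2419/5).
Reduce top mod 5: now compute (4/5).
Pull out 2^2: since 5 ≡ 5 (mod 8), (2/5) = -1, so (2/5)^2 = +1.
Reached (1/5) = 1. Collecting the sign flips along the way, the symbol is -1.

-1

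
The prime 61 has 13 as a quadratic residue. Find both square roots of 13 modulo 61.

61 ≡ 1 (mod 4), so we find a root by search.
Trying successive values, 14² = 196 ≡ 13 (mod 61). The other root is 61 − 14 = 47.

14, 47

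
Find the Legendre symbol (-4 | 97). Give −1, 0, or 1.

First reduce: -4 ≡ 93 (mod 97).
Reciprocity: 93 ≡ 1 and 97 ≡ 1 (mod 4), so (93/97) = +(97/93).
Reduce top mod 93: now compute (4/93).
Pull out 2^2: since 93 ≡ 5 (mod 8), (2/93) = -1, so (2/93)^2 = +1.
Reached (1/93) = 1. Collecting the sign flips along the way, the symbol is +1.

1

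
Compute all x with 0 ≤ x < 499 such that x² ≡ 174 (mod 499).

129, 370

Since 499 ≡ 3 (mod 4), a square root of 174 is 174^((499+1)/4) = 174^125 mod 499.
Repeated squaring: 174^2≡336, 174^4≡122, 174^8≡413, 174^16≡410, 174^32≡436, 174^64≡476 (mod 499).
174^125 = 174^(64+32+16+8+4+1) ≡ 370 (mod 499).
Check: 370² = 136900 ≡ 174 (mod 499). The two roots are 129 and 370.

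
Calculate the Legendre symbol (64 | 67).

1

Pull out 2^6: since 67 ≡ 3 (mod 8), (2/67) = -1, so (2/67)^6 = +1.
Reached (1/67) = 1. Collecting the sign flips along the way, the symbol is +1.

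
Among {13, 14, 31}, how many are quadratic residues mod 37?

(13/37) = -1 → non-residue.
(14/37) = -1 → non-residue.
(31/37) = -1 → non-residue.
Total quadratic residues among the 3: 0.

0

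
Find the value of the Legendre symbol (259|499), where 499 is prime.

Reciprocity: 259 ≡ 3 and 499 ≡ 3 (mod 4), so (259/499) = −(499/259).
Reduce top mod 259: now compute (240/259).
Pull out 2^4: since 259 ≡ 3 (mod 8), (2/259) = -1, so (2/259)^4 = +1.
Reciprocity: 15 ≡ 3 and 259 ≡ 3 (mod 4), so (15/259) = −(259/15).
Reduce top mod 15: now compute (4/15).
Pull out 2^2: since 15 ≡ 7 (mod 8), (2/15) = +1, so (2/15)^2 = +1.
Reached (1/15) = 1. Collecting the sign flips along the way, the symbol is +1.

1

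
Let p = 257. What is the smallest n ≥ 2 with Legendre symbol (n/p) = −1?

(2/257) = +1, so 2 is a residue.
(3/257) = −1, so 3 is the smallest positive non-residue mod 257.

3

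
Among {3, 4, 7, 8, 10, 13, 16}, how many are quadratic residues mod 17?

(3/17) = -1 → non-residue.
(4/17) = +1 → QR.
(7/17) = -1 → non-residue.
(8/17) = +1 → QR.
(10/17) = -1 → non-residue.
(13/17) = +1 → QR.
(16/17) = +1 → QR.
Total quadratic residues among the 7: 4.

4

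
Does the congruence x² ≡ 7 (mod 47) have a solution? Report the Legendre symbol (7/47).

1

Reciprocity: 7 ≡ 3 and 47 ≡ 3 (mod 4), so (7/47) = −(47/7).
Reduce top mod 7: now compute (5/7).
Reciprocity: 5 ≡ 1 and 7 ≡ 3 (mod 4), so (5/7) = +(7/5).
Reduce top mod 5: now compute (2/5).
Pull out 2: since 5 ≡ 5 (mod 8), (2/5) = -1.
Reached (1/5) = 1. Collecting the sign flips along the way, the symbol is +1.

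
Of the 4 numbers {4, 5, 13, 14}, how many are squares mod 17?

2

(4/17) = +1 → QR.
(5/17) = -1 → non-residue.
(13/17) = +1 → QR.
(14/17) = -1 → non-residue.
Total quadratic residues among the 4: 2.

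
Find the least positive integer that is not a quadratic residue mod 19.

(2/19) = −1, so 2 is the smallest positive non-residue mod 19.

2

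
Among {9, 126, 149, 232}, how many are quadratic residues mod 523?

(9/523) = +1 → QR.
(126/523) = -1 → non-residue.
(149/523) = +1 → QR.
(232/523) = -1 → non-residue.
Total quadratic residues among the 4: 2.

2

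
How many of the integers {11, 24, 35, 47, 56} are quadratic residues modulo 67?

4

(11/67) = -1 → non-residue.
(24/67) = +1 → QR.
(35/67) = +1 → QR.
(47/67) = +1 → QR.
(56/67) = +1 → QR.
Total quadratic residues among the 5: 4.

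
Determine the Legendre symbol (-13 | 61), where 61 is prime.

Euler's criterion: (-13/61) ≡ 48^30 (mod 61).
48^2 ≡ 47 (mod 61)
48^4 ≡ 13 (mod 61)
48^8 ≡ 47 (mod 61)
48^16 ≡ 13 (mod 61)
48^30 = 48^(16+8+4+2) ≡ 1 (mod 61).
Result is 1, so (-13/61) = 1.

1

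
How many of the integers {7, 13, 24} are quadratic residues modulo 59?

(7/59) = +1 → QR.
(13/59) = -1 → non-residue.
(24/59) = -1 → non-residue.
Total quadratic residues among the 3: 1.

1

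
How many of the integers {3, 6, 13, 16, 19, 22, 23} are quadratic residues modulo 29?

5

(3/29) = -1 → non-residue.
(6/29) = +1 → QR.
(13/29) = +1 → QR.
(16/29) = +1 → QR.
(19/29) = -1 → non-residue.
(22/29) = +1 → QR.
(23/29) = +1 → QR.
Total quadratic residues among the 7: 5.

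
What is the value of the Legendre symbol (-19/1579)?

First reduce: -19 ≡ 1560 (mod 1579).
Pull out 2^3: since 1579 ≡ 3 (mod 8), (2/1579) = -1, so (2/1579)^3 = -1.
Reciprocity: 195 ≡ 3 and 1579 ≡ 3 (mod 4), so (195/1579) = −(1579/195).
Reduce top mod 195: now compute (19/195).
Reciprocity: 19 ≡ 3 and 195 ≡ 3 (mod 4), so (19/195) = −(195/19).
Reduce top mod 19: now compute (5/19).
Reciprocity: 5 ≡ 1 and 19 ≡ 3 (mod 4), so (5/19) = +(19/5).
Reduce top mod 5: now compute (4/5).
Pull out 2^2: since 5 ≡ 5 (mod 8), (2/5) = -1, so (2/5)^2 = +1.
Reached (1/5) = 1. Collecting the sign flips along the way, the symbol is -1.

-1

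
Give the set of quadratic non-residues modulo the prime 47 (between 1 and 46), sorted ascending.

5, 10, 11, 13, 15, 19, 20, 22, 23, 26, 29, 30, 31, 33, 35, 38, 39, 40, 41, 43, 44, 45, 46

Square k = 1,…,23 (k and 47−k give the same square):
1²=1, 2²=4, 3²=9, 4²=16, 5²=25, 6²=36, 7²≡2, 8²≡17, 9²≡34, 10²≡6, 11²≡27, 12²≡3, 13²≡28, 14²≡8, 15²≡37, 16²≡21, 17²≡7, 18²≡42, 19²≡32, 20²≡24, 21²≡18, 22²≡14, 23²≡12 (mod 47).
The residues are {1, 2, 3, 4, 6, 7, 8, 9, 12, 14, 16, 17, 18, 21, 24, 25, 27, 28, 32, 34, 36, 37, 42}; the non-residues are the remaining 23 nonzero classes.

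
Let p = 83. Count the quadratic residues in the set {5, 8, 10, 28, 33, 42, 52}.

3

(5/83) = -1 → non-residue.
(8/83) = -1 → non-residue.
(10/83) = +1 → QR.
(28/83) = +1 → QR.
(33/83) = +1 → QR.
(42/83) = -1 → non-residue.
(52/83) = -1 → non-residue.
Total quadratic residues among the 7: 3.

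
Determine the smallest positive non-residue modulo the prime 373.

(2/373) = −1, so 2 is the smallest positive non-residue mod 373.

2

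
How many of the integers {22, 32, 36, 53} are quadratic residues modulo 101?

(22/101) = +1 → QR.
(32/101) = -1 → non-residue.
(36/101) = +1 → QR.
(53/101) = -1 → non-residue.
Total quadratic residues among the 4: 2.

2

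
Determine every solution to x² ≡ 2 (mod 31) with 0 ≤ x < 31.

Since 31 ≡ 3 (mod 4), a square root of 2 is 2^((31+1)/4) = 2^8 mod 31.
Repeated squaring: 2^2≡4, 2^4≡16, 2^8≡8 (mod 31).
2^8 = 2^(8) ≡ 8 (mod 31).
Check: 8² = 64 ≡ 2 (mod 31). The two roots are 8 and 23.

8, 23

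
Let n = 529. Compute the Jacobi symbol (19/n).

1

Reciprocity: 19 ≡ 3 and 529 ≡ 1 (mod 4), so (19/529) = +(529/19).
Reduce top mod 19: now compute (16/19).
Pull out 2^4: since 19 ≡ 3 (mod 8), (2/19) = -1, so (2/19)^4 = +1.
Reached (1/19) = 1. Collecting the sign flips along the way, the symbol is +1.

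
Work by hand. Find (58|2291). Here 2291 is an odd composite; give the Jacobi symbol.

0

Pull out 2: since 2291 ≡ 3 (mod 8), (2/2291) = -1.
Reciprocity: 29 ≡ 1 and 2291 ≡ 3 (mod 4), so (29/2291) = +(2291/29).
Reduce top mod 29: now compute (0/29).
Top reduces to 0: gcd > 1, so the symbol is 0.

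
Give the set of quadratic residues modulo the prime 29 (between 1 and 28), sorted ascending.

Square k = 1,…,14 (k and 29−k give the same square):
1²=1, 2²=4, 3²=9, 4²=16, 5²=25, 6²≡7, 7²≡20, 8²≡6, 9²≡23, 10²≡13, 11²≡5, 12²≡28, 13²≡24, 14²≡22 (mod 29).
So the quadratic residues mod 29 are {1, 4, 5, 6, 7, 9, 13, 16, 20, 22, 23, 24, 25, 28}.

1,4,5,6,7,9,13,16,20,22,23,24,25,28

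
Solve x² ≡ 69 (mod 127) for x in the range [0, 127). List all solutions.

14, 113

Since 127 ≡ 3 (mod 4), a square root of 69 is 69^((127+1)/4) = 69^32 mod 127.
Repeated squaring: 69^2≡62, 69^4≡34, 69^8≡13, 69^16≡42, 69^32≡113 (mod 127).
69^32 = 69^(32) ≡ 113 (mod 127).
Check: 113² = 12769 ≡ 69 (mod 127). The two roots are 14 and 113.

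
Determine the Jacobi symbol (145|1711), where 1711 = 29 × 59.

Reciprocity: 145 ≡ 1 and 1711 ≡ 3 (mod 4), so (145/1711) = +(1711/145).
Reduce top mod 145: now compute (116/145).
Pull out 2^2: since 145 ≡ 1 (mod 8), (2/145) = +1, so (2/145)^2 = +1.
Reciprocity: 29 ≡ 1 and 145 ≡ 1 (mod 4), so (29/145) = +(145/29).
Reduce top mod 29: now compute (0/29).
Top reduces to 0: gcd > 1, so the symbol is 0.

0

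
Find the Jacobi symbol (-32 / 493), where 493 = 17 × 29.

-1

First reduce: -32 ≡ 461 (mod 493).
Reciprocity: 461 ≡ 1 and 493 ≡ 1 (mod 4), so (461/493) = +(493/461).
Reduce top mod 461: now compute (32/461).
Pull out 2^5: since 461 ≡ 5 (mod 8), (2/461) = -1, so (2/461)^5 = -1.
Reached (1/461) = 1. Collecting the sign flips along the way, the symbol is -1.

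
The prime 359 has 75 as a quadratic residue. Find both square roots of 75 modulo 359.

Since 359 ≡ 3 (mod 4), a square root of 75 is 75^((359+1)/4) = 75^90 mod 359.
Repeated squaring: 75^2≡240, 75^4≡160, 75^8≡111, 75^16≡115, 75^32≡301, 75^64≡133 (mod 359).
75^90 = 75^(64+16+8+2) ≡ 262 (mod 359).
Check: 262² = 68644 ≡ 75 (mod 359). The two roots are 97 and 262.

97, 262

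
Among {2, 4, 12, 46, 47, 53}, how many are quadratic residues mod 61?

(2/61) = -1 → non-residue.
(4/61) = +1 → QR.
(12/61) = +1 → QR.
(46/61) = +1 → QR.
(47/61) = +1 → QR.
(53/61) = -1 → non-residue.
Total quadratic residues among the 6: 4.

4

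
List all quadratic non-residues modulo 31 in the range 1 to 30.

Square k = 1,…,15 (k and 31−k give the same square):
1²=1, 2²=4, 3²=9, 4²=16, 5²=25, 6²≡5, 7²≡18, 8²≡2, 9²≡19, 10²≡7, 11²≡28, 12²≡20, 13²≡14, 14²≡10, 15²≡8 (mod 31).
The residues are {1, 2, 4, 5, 7, 8, 9, 10, 14, 16, 18, 19, 20, 25, 28}; the non-residues are the remaining 15 nonzero classes.

3,6,11,12,13,15,17,21,22,23,24,26,27,29,30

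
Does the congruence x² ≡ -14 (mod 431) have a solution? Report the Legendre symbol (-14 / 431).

1

Euler's criterion: (-14/431) ≡ 417^215 (mod 431).
417^2 ≡ 196 (mod 431)
417^4 ≡ 57 (mod 431)
417^8 ≡ 232 (mod 431)
417^16 ≡ 380 (mod 431)
417^32 ≡ 15 (mod 431)
417^64 ≡ 225 (mod 431)
417^128 ≡ 198 (mod 431)
417^215 = 417^(128+64+16+4+2+1) ≡ 1 (mod 431).
Result is 1, so (-14/431) = 1.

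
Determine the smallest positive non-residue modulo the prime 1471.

3

(2/1471) = +1, so 2 is a residue.
(3/1471) = −1, so 3 is the smallest positive non-residue mod 1471.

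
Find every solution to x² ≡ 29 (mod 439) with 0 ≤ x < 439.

111, 328

Since 439 ≡ 3 (mod 4), a square root of 29 is 29^((439+1)/4) = 29^110 mod 439.
Repeated squaring: 29^2≡402, 29^4≡52, 29^8≡70, 29^16≡71, 29^32≡212, 29^64≡166 (mod 439).
29^110 = 29^(64+32+8+4+2) ≡ 111 (mod 439).
Check: 111² = 12321 ≡ 29 (mod 439). The two roots are 111 and 328.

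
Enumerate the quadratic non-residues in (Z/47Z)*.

5,10,11,13,15,19,20,22,23,26,29,30,31,33,35,38,39,40,41,43,44,45,46

Square k = 1,…,23 (k and 47−k give the same square):
1²=1, 2²=4, 3²=9, 4²=16, 5²=25, 6²=36, 7²≡2, 8²≡17, 9²≡34, 10²≡6, 11²≡27, 12²≡3, 13²≡28, 14²≡8, 15²≡37, 16²≡21, 17²≡7, 18²≡42, 19²≡32, 20²≡24, 21²≡18, 22²≡14, 23²≡12 (mod 47).
The residues are {1, 2, 3, 4, 6, 7, 8, 9, 12, 14, 16, 17, 18, 21, 24, 25, 27, 28, 32, 34, 36, 37, 42}; the non-residues are the remaining 23 nonzero classes.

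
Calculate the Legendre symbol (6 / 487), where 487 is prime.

-1

Pull out 2: since 487 ≡ 7 (mod 8), (2/487) = +1.
Reciprocity: 3 ≡ 3 and 487 ≡ 3 (mod 4), so (3/487) = −(487/3).
Reduce top mod 3: now compute (1/3).
Reached (1/3) = 1. Collecting the sign flips along the way, the symbol is -1.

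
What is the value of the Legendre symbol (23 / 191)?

Reciprocity: 23 ≡ 3 and 191 ≡ 3 (mod 4), so (23/191) = −(191/23).
Reduce top mod 23: now compute (7/23).
Reciprocity: 7 ≡ 3 and 23 ≡ 3 (mod 4), so (7/23) = −(23/7).
Reduce top mod 7: now compute (2/7).
Pull out 2: since 7 ≡ 7 (mod 8), (2/7) = +1.
Reached (1/7) = 1. Collecting the sign flips along the way, the symbol is +1.

1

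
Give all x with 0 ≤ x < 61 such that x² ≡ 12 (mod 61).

16, 45

61 ≡ 1 (mod 4), so we find a root by search.
Trying successive values, 16² = 256 ≡ 12 (mod 61). The other root is 61 − 16 = 45.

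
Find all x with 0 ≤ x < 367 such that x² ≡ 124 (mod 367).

Since 367 ≡ 3 (mod 4), a square root of 124 is 124^((367+1)/4) = 124^92 mod 367.
Repeated squaring: 124^2≡329, 124^4≡343, 124^8≡209, 124^16≡8, 124^32≡64, 124^64≡59 (mod 367).
124^92 = 124^(64+16+8+4) ≡ 332 (mod 367).
Check: 332² = 110224 ≡ 124 (mod 367). The two roots are 35 and 332.

35, 332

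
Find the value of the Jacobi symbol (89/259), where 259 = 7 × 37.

Reciprocity: 89 ≡ 1 and 259 ≡ 3 (mod 4), so (89/259) = +(259/89).
Reduce top mod 89: now compute (81/89).
Reciprocity: 81 ≡ 1 and 89 ≡ 1 (mod 4), so (81/89) = +(89/81).
Reduce top mod 81: now compute (8/81).
Pull out 2^3: since 81 ≡ 1 (mod 8), (2/81) = +1, so (2/81)^3 = +1.
Reached (1/81) = 1. Collecting the sign flips along the way, the symbol is +1.

1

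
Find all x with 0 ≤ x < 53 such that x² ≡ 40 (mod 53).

53 ≡ 1 (mod 4), so we find a root by search.
Trying successive values, 26² = 676 ≡ 40 (mod 53). The other root is 53 − 26 = 27.

26, 27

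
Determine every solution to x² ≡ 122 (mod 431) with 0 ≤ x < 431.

Since 431 ≡ 3 (mod 4), a square root of 122 is 122^((431+1)/4) = 122^108 mod 431.
Repeated squaring: 122^2≡230, 122^4≡318, 122^8≡270, 122^16≡61, 122^32≡273, 122^64≡397 (mod 431).
122^108 = 122^(64+32+8+4) ≡ 98 (mod 431).
Check: 98² = 9604 ≡ 122 (mod 431). The two roots are 98 and 333.

98, 333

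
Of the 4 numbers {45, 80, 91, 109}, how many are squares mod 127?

(45/127) = -1 → non-residue.
(80/127) = -1 → non-residue.
(91/127) = -1 → non-residue.
(109/127) = -1 → non-residue.
Total quadratic residues among the 4: 0.

0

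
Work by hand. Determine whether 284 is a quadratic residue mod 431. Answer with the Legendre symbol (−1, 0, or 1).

-1

Pull out 2^2: since 431 ≡ 7 (mod 8), (2/431) = +1, so (2/431)^2 = +1.
Reciprocity: 71 ≡ 3 and 431 ≡ 3 (mod 4), so (71/431) = −(431/71).
Reduce top mod 71: now compute (5/71).
Reciprocity: 5 ≡ 1 and 71 ≡ 3 (mod 4), so (5/71) = +(71/5).
Reduce top mod 5: now compute (1/5).
Reached (1/5) = 1. Collecting the sign flips along the way, the symbol is -1.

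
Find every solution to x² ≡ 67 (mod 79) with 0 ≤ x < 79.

Since 79 ≡ 3 (mod 4), a square root of 67 is 67^((79+1)/4) = 67^20 mod 79.
Repeated squaring: 67^2≡65, 67^4≡38, 67^8≡22, 67^16≡10 (mod 79).
67^20 = 67^(16+4) ≡ 64 (mod 79).
Check: 64² = 4096 ≡ 67 (mod 79). The two roots are 15 and 64.

15, 64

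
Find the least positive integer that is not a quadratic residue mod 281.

(2/281) = +1, so 2 is a residue.
(3/281) = −1, so 3 is the smallest positive non-residue mod 281.

3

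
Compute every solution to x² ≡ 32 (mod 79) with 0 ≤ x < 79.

36, 43

Since 79 ≡ 3 (mod 4), a square root of 32 is 32^((79+1)/4) = 32^20 mod 79.
Repeated squaring: 32^2≡76, 32^4≡9, 32^8≡2, 32^16≡4 (mod 79).
32^20 = 32^(16+4) ≡ 36 (mod 79).
Check: 36² = 1296 ≡ 32 (mod 79). The two roots are 36 and 43.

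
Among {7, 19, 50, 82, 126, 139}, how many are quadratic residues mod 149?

(7/149) = +1 → QR.
(19/149) = +1 → QR.
(50/149) = -1 → non-residue.
(82/149) = +1 → QR.
(126/149) = -1 → non-residue.
(139/149) = -1 → non-residue.
Total quadratic residues among the 6: 3.

3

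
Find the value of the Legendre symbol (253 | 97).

First reduce: 253 ≡ 59 (mod 97).
Reciprocity: 59 ≡ 3 and 97 ≡ 1 (mod 4), so (59/97) = +(97/59).
Reduce top mod 59: now compute (38/59).
Pull out 2: since 59 ≡ 3 (mod 8), (2/59) = -1.
Reciprocity: 19 ≡ 3 and 59 ≡ 3 (mod 4), so (19/59) = −(59/19).
Reduce top mod 19: now compute (2/19).
Pull out 2: since 19 ≡ 3 (mod 8), (2/19) = -1.
Reached (1/19) = 1. Collecting the sign flips along the way, the symbol is -1.

-1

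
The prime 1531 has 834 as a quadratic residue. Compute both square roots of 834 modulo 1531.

Since 1531 ≡ 3 (mod 4), a square root of 834 is 834^((1531+1)/4) = 834^383 mod 1531.
Repeated squaring: 834^2≡482, 834^4≡1143, 834^8≡506, 834^16≡359, 834^32≡277, 834^64≡179, 834^128≡1421, 834^256≡1383 (mod 1531).
834^383 = 834^(256+64+32+16+8+4+2+1) ≡ 897 (mod 1531).
Check: 897² = 804609 ≡ 834 (mod 1531). The two roots are 634 and 897.

634, 897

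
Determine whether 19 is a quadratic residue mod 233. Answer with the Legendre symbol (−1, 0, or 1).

Euler's criterion: (19/233) ≡ 19^116 (mod 233).
19^2 ≡ 128 (mod 233)
19^4 ≡ 74 (mod 233)
19^8 ≡ 117 (mod 233)
19^16 ≡ 175 (mod 233)
19^32 ≡ 102 (mod 233)
19^64 ≡ 152 (mod 233)
19^116 = 19^(64+32+16+4) ≡ 1 (mod 233).
Result is 1, so (19/233) = 1.

1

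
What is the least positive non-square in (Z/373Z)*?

(2/373) = −1, so 2 is the smallest positive non-residue mod 373.

2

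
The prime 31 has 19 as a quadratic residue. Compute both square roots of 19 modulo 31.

Since 31 ≡ 3 (mod 4), a square root of 19 is 19^((31+1)/4) = 19^8 mod 31.
Repeated squaring: 19^2≡20, 19^4≡28, 19^8≡9 (mod 31).
19^8 = 19^(8) ≡ 9 (mod 31).
Check: 9² = 81 ≡ 19 (mod 31). The two roots are 9 and 22.

9, 22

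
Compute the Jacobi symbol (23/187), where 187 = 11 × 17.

Reciprocity: 23 ≡ 3 and 187 ≡ 3 (mod 4), so (23/187) = −(187/23).
Reduce top mod 23: now compute (3/23).
Reciprocity: 3 ≡ 3 and 23 ≡ 3 (mod 4), so (3/23) = −(23/3).
Reduce top mod 3: now compute (2/3).
Pull out 2: since 3 ≡ 3 (mod 8), (2/3) = -1.
Reached (1/3) = 1. Collecting the sign flips along the way, the symbol is -1.

-1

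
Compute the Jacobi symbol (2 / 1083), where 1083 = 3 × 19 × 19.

-1

Pull out 2: since 1083 ≡ 3 (mod 8), (2/1083) = -1.
Reached (1/1083) = 1. Collecting the sign flips along the way, the symbol is -1.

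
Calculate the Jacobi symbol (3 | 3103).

Reciprocity: 3 ≡ 3 and 3103 ≡ 3 (mod 4), so (3/3103) = −(3103/3).
Reduce top mod 3: now compute (1/3).
Reached (1/3) = 1. Collecting the sign flips along the way, the symbol is -1.

-1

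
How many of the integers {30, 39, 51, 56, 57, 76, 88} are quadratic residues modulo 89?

3

(30/89) = -1 → non-residue.
(39/89) = +1 → QR.
(51/89) = -1 → non-residue.
(56/89) = -1 → non-residue.
(57/89) = +1 → QR.
(76/89) = -1 → non-residue.
(88/89) = +1 → QR.
Total quadratic residues among the 7: 3.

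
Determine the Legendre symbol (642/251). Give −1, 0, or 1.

First reduce: 642 ≡ 140 (mod 251).
Pull out 2^2: since 251 ≡ 3 (mod 8), (2/251) = -1, so (2/251)^2 = +1.
Reciprocity: 35 ≡ 3 and 251 ≡ 3 (mod 4), so (35/251) = −(251/35).
Reduce top mod 35: now compute (6/35).
Pull out 2: since 35 ≡ 3 (mod 8), (2/35) = -1.
Reciprocity: 3 ≡ 3 and 35 ≡ 3 (mod 4), so (3/35) = −(35/3).
Reduce top mod 3: now compute (2/3).
Pull out 2: since 3 ≡ 3 (mod 8), (2/3) = -1.
Reached (1/3) = 1. Collecting the sign flips along the way, the symbol is +1.

1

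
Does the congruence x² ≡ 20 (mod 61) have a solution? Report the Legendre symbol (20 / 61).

Euler's criterion: (20/61) ≡ 20^30 (mod 61).
20^2 ≡ 34 (mod 61)
20^4 ≡ 58 (mod 61)
20^8 ≡ 9 (mod 61)
20^16 ≡ 20 (mod 61)
20^30 = 20^(16+8+4+2) ≡ 1 (mod 61).
Result is 1, so (20/61) = 1.

1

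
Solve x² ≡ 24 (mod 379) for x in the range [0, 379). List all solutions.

Since 379 ≡ 3 (mod 4), a square root of 24 is 24^((379+1)/4) = 24^95 mod 379.
Repeated squaring: 24^2≡197, 24^4≡151, 24^8≡61, 24^16≡310, 24^32≡213, 24^64≡268 (mod 379).
24^95 = 24^(64+16+8+4+2+1) ≡ 294 (mod 379).
Check: 294² = 86436 ≡ 24 (mod 379). The two roots are 85 and 294.

85, 294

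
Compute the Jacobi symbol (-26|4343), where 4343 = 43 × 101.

First reduce: -26 ≡ 4317 (mod 4343).
Reciprocity: 4317 ≡ 1 and 4343 ≡ 3 (mod 4), so (4317/4343) = +(4343/4317).
Reduce top mod 4317: now compute (26/4317).
Pull out 2: since 4317 ≡ 5 (mod 8), (2/4317) = -1.
Reciprocity: 13 ≡ 1 and 4317 ≡ 1 (mod 4), so (13/4317) = +(4317/13).
Reduce top mod 13: now compute (1/13).
Reached (1/13) = 1. Collecting the sign flips along the way, the symbol is -1.

-1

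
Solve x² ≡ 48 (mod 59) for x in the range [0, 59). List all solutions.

15, 44

Since 59 ≡ 3 (mod 4), a square root of 48 is 48^((59+1)/4) = 48^15 mod 59.
Repeated squaring: 48^2≡3, 48^4≡9, 48^8≡22 (mod 59).
48^15 = 48^(8+4+2+1) ≡ 15 (mod 59).
Check: 15² = 225 ≡ 48 (mod 59). The two roots are 15 and 44.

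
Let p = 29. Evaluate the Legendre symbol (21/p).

Reciprocity: 21 ≡ 1 and 29 ≡ 1 (mod 4), so (21/29) = +(29/21).
Reduce top mod 21: now compute (8/21).
Pull out 2^3: since 21 ≡ 5 (mod 8), (2/21) = -1, so (2/21)^3 = -1.
Reached (1/21) = 1. Collecting the sign flips along the way, the symbol is -1.

-1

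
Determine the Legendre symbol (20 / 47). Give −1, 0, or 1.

-1

Pull out 2^2: since 47 ≡ 7 (mod 8), (2/47) = +1, so (2/47)^2 = +1.
Reciprocity: 5 ≡ 1 and 47 ≡ 3 (mod 4), so (5/47) = +(47/5).
Reduce top mod 5: now compute (2/5).
Pull out 2: since 5 ≡ 5 (mod 8), (2/5) = -1.
Reached (1/5) = 1. Collecting the sign flips along the way, the symbol is -1.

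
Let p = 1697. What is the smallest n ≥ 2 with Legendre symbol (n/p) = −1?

(2/1697) = +1, so 2 is a residue.
(3/1697) = −1, so 3 is the smallest positive non-residue mod 1697.

3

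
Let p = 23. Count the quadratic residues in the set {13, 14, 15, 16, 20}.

2

(13/23) = +1 → QR.
(14/23) = -1 → non-residue.
(15/23) = -1 → non-residue.
(16/23) = +1 → QR.
(20/23) = -1 → non-residue.
Total quadratic residues among the 5: 2.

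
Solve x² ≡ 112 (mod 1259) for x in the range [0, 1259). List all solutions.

Since 1259 ≡ 3 (mod 4), a square root of 112 is 112^((1259+1)/4) = 112^315 mod 1259.
Repeated squaring: 112^2≡1213, 112^4≡857, 112^8≡452, 112^16≡346, 112^32≡111, 112^64≡990, 112^128≡598, 112^256≡48 (mod 1259).
112^315 = 112^(256+32+16+8+2+1) ≡ 662 (mod 1259).
Check: 662² = 438244 ≡ 112 (mod 1259). The two roots are 597 and 662.

597, 662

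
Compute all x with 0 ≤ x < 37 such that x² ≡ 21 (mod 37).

13, 24

37 ≡ 1 (mod 4), so we find a root by search.
Trying successive values, 13² = 169 ≡ 21 (mod 37). The other root is 37 − 13 = 24.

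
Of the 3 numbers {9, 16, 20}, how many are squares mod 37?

(9/37) = +1 → QR.
(16/37) = +1 → QR.
(20/37) = -1 → non-residue.
Total quadratic residues among the 3: 2.

2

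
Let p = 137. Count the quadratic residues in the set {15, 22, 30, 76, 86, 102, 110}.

4

(15/137) = +1 → QR.
(22/137) = +1 → QR.
(30/137) = +1 → QR.
(76/137) = +1 → QR.
(86/137) = -1 → non-residue.
(102/137) = -1 → non-residue.
(110/137) = -1 → non-residue.
Total quadratic residues among the 7: 4.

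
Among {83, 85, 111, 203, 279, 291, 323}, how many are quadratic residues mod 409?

3

(83/409) = +1 → QR.
(85/409) = +1 → QR.
(111/409) = -1 → non-residue.
(203/409) = +1 → QR.
(279/409) = -1 → non-residue.
(291/409) = -1 → non-residue.
(323/409) = -1 → non-residue.
Total quadratic residues among the 7: 3.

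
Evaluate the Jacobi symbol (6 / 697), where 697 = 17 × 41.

1

Pull out 2: since 697 ≡ 1 (mod 8), (2/697) = +1.
Reciprocity: 3 ≡ 3 and 697 ≡ 1 (mod 4), so (3/697) = +(697/3).
Reduce top mod 3: now compute (1/3).
Reached (1/3) = 1. Collecting the sign flips along the way, the symbol is +1.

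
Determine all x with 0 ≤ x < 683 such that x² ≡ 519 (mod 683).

Since 683 ≡ 3 (mod 4), a square root of 519 is 519^((683+1)/4) = 519^171 mod 683.
Repeated squaring: 519^2≡259, 519^4≡147, 519^8≡436, 519^16≡222, 519^32≡108, 519^64≡53, 519^128≡77 (mod 683).
519^171 = 519^(128+32+8+2+1) ≡ 397 (mod 683).
Check: 397² = 157609 ≡ 519 (mod 683). The two roots are 286 and 397.

286, 397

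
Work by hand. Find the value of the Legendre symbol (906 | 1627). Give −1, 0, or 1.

1

Pull out 2: since 1627 ≡ 3 (mod 8), (2/1627) = -1.
Reciprocity: 453 ≡ 1 and 1627 ≡ 3 (mod 4), so (453/1627) = +(1627/453).
Reduce top mod 453: now compute (268/453).
Pull out 2^2: since 453 ≡ 5 (mod 8), (2/453) = -1, so (2/453)^2 = +1.
Reciprocity: 67 ≡ 3 and 453 ≡ 1 (mod 4), so (67/453) = +(453/67).
Reduce top mod 67: now compute (51/67).
Reciprocity: 51 ≡ 3 and 67 ≡ 3 (mod 4), so (51/67) = −(67/51).
Reduce top mod 51: now compute (16/51).
Pull out 2^4: since 51 ≡ 3 (mod 8), (2/51) = -1, so (2/51)^4 = +1.
Reached (1/51) = 1. Collecting the sign flips along the way, the symbol is +1.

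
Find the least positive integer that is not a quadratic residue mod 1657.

5

(2/1657) = +1, so 2 is a residue.
(3/1657) = +1, so 3 is a residue.
(4/1657) = +1, so 4 is a residue.
(5/1657) = −1, so 5 is the smallest positive non-residue mod 1657.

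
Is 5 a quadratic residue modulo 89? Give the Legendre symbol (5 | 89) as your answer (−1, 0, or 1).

1

Reciprocity: 5 ≡ 1 and 89 ≡ 1 (mod 4), so (5/89) = +(89/5).
Reduce top mod 5: now compute (4/5).
Pull out 2^2: since 5 ≡ 5 (mod 8), (2/5) = -1, so (2/5)^2 = +1.
Reached (1/5) = 1. Collecting the sign flips along the way, the symbol is +1.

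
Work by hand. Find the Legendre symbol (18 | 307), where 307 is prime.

Pull out 2: since 307 ≡ 3 (mod 8), (2/307) = -1.
Reciprocity: 9 ≡ 1 and 307 ≡ 3 (mod 4), so (9/307) = +(307/9).
Reduce top mod 9: now compute (1/9).
Reached (1/9) = 1. Collecting the sign flips along the way, the symbol is -1.

-1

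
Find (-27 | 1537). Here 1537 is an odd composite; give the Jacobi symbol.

First reduce: -27 ≡ 1510 (mod 1537).
Pull out 2: since 1537 ≡ 1 (mod 8), (2/1537) = +1.
Reciprocity: 755 ≡ 3 and 1537 ≡ 1 (mod 4), so (755/1537) = +(1537/755).
Reduce top mod 755: now compute (27/755).
Reciprocity: 27 ≡ 3 and 755 ≡ 3 (mod 4), so (27/755) = −(755/27).
Reduce top mod 27: now compute (26/27).
Pull out 2: since 27 ≡ 3 (mod 8), (2/27) = -1.
Reciprocity: 13 ≡ 1 and 27 ≡ 3 (mod 4), so (13/27) = +(27/13).
Reduce top mod 13: now compute (1/13).
Reached (1/13) = 1. Collecting the sign flips along the way, the symbol is +1.

1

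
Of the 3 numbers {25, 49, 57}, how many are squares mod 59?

3

(25/59) = +1 → QR.
(49/59) = +1 → QR.
(57/59) = +1 → QR.
Total quadratic residues among the 3: 3.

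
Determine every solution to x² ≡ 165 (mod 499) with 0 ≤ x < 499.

Since 499 ≡ 3 (mod 4), a square root of 165 is 165^((499+1)/4) = 165^125 mod 499.
Repeated squaring: 165^2≡279, 165^4≡496, 165^8≡9, 165^16≡81, 165^32≡74, 165^64≡486 (mod 499).
165^125 = 165^(64+32+16+8+4+1) ≡ 186 (mod 499).
Check: 186² = 34596 ≡ 165 (mod 499). The two roots are 186 and 313.

186, 313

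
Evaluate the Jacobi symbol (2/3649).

Pull out 2: since 3649 ≡ 1 (mod 8), (2/3649) = +1.
Reached (1/3649) = 1. Collecting the sign flips along the way, the symbol is +1.

1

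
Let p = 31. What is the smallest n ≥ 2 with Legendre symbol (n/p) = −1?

(2/31) = +1, so 2 is a residue.
(3/31) = −1, so 3 is the smallest positive non-residue mod 31.

3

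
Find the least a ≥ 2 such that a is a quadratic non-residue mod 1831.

3

(2/1831) = +1, so 2 is a residue.
(3/1831) = −1, so 3 is the smallest positive non-residue mod 1831.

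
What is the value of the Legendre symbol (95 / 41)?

First reduce: 95 ≡ 13 (mod 41).
Reciprocity: 13 ≡ 1 and 41 ≡ 1 (mod 4), so (13/41) = +(41/13).
Reduce top mod 13: now compute (2/13).
Pull out 2: since 13 ≡ 5 (mod 8), (2/13) = -1.
Reached (1/13) = 1. Collecting the sign flips along the way, the symbol is -1.

-1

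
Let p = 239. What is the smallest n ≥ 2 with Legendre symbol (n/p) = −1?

7

(2/239) = +1, so 2 is a residue.
(3/239) = +1, so 3 is a residue.
(4/239) = +1, so 4 is a residue.
(5/239) = +1, so 5 is a residue.
(6/239) = +1, so 6 is a residue.
(7/239) = −1, so 7 is the smallest positive non-residue mod 239.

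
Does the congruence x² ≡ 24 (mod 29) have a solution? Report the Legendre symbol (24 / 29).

1

Pull out 2^3: since 29 ≡ 5 (mod 8), (2/29) = -1, so (2/29)^3 = -1.
Reciprocity: 3 ≡ 3 and 29 ≡ 1 (mod 4), so (3/29) = +(29/3).
Reduce top mod 3: now compute (2/3).
Pull out 2: since 3 ≡ 3 (mod 8), (2/3) = -1.
Reached (1/3) = 1. Collecting the sign flips along the way, the symbol is +1.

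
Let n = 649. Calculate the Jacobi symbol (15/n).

1

Reciprocity: 15 ≡ 3 and 649 ≡ 1 (mod 4), so (15/649) = +(649/15).
Reduce top mod 15: now compute (4/15).
Pull out 2^2: since 15 ≡ 7 (mod 8), (2/15) = +1, so (2/15)^2 = +1.
Reached (1/15) = 1. Collecting the sign flips along the way, the symbol is +1.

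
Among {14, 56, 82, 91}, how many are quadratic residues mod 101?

(14/101) = +1 → QR.
(56/101) = +1 → QR.
(82/101) = +1 → QR.
(91/101) = -1 → non-residue.
Total quadratic residues among the 4: 3.

3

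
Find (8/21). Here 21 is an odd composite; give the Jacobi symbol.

-1

Pull out 2^3: since 21 ≡ 5 (mod 8), (2/21) = -1, so (2/21)^3 = -1.
Reached (1/21) = 1. Collecting the sign flips along the way, the symbol is -1.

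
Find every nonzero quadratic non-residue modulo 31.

3,6,11,12,13,15,17,21,22,23,24,26,27,29,30

Square k = 1,…,15 (k and 31−k give the same square):
1²=1, 2²=4, 3²=9, 4²=16, 5²=25, 6²≡5, 7²≡18, 8²≡2, 9²≡19, 10²≡7, 11²≡28, 12²≡20, 13²≡14, 14²≡10, 15²≡8 (mod 31).
The residues are {1, 2, 4, 5, 7, 8, 9, 10, 14, 16, 18, 19, 20, 25, 28}; the non-residues are the remaining 15 nonzero classes.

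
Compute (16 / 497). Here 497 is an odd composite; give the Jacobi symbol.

1

Pull out 2^4: since 497 ≡ 1 (mod 8), (2/497) = +1, so (2/497)^4 = +1.
Reached (1/497) = 1. Collecting the sign flips along the way, the symbol is +1.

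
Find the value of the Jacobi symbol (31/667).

-1

Reciprocity: 31 ≡ 3 and 667 ≡ 3 (mod 4), so (31/667) = −(667/31).
Reduce top mod 31: now compute (16/31).
Pull out 2^4: since 31 ≡ 7 (mod 8), (2/31) = +1, so (2/31)^4 = +1.
Reached (1/31) = 1. Collecting the sign flips along the way, the symbol is -1.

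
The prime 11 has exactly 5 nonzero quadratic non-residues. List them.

Square k = 1,…,5 (k and 11−k give the same square):
1²=1, 2²=4, 3²=9, 4²≡5, 5²≡3 (mod 11).
The residues are {1, 3, 4, 5, 9}; the non-residues are the remaining 5 nonzero classes.

2, 6, 7, 8, 10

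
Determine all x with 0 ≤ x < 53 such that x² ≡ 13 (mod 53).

15, 38

53 ≡ 1 (mod 4), so we find a root by search.
Trying successive values, 15² = 225 ≡ 13 (mod 53). The other root is 53 − 15 = 38.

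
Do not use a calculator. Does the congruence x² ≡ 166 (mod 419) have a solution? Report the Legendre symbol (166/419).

1

Pull out 2: since 419 ≡ 3 (mod 8), (2/419) = -1.
Reciprocity: 83 ≡ 3 and 419 ≡ 3 (mod 4), so (83/419) = −(419/83).
Reduce top mod 83: now compute (4/83).
Pull out 2^2: since 83 ≡ 3 (mod 8), (2/83) = -1, so (2/83)^2 = +1.
Reached (1/83) = 1. Collecting the sign flips along the way, the symbol is +1.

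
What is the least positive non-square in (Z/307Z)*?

(2/307) = −1, so 2 is the smallest positive non-residue mod 307.

2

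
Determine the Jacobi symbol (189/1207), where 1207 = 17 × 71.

Reciprocity: 189 ≡ 1 and 1207 ≡ 3 (mod 4), so (189/1207) = +(1207/189).
Reduce top mod 189: now compute (73/189).
Reciprocity: 73 ≡ 1 and 189 ≡ 1 (mod 4), so (73/189) = +(189/73).
Reduce top mod 73: now compute (43/73).
Reciprocity: 43 ≡ 3 and 73 ≡ 1 (mod 4), so (43/73) = +(73/43).
Reduce top mod 43: now compute (30/43).
Pull out 2: since 43 ≡ 3 (mod 8), (2/43) = -1.
Reciprocity: 15 ≡ 3 and 43 ≡ 3 (mod 4), so (15/43) = −(43/15).
Reduce top mod 15: now compute (13/15).
Reciprocity: 13 ≡ 1 and 15 ≡ 3 (mod 4), so (13/15) = +(15/13).
Reduce top mod 13: now compute (2/13).
Pull out 2: since 13 ≡ 5 (mod 8), (2/13) = -1.
Reached (1/13) = 1. Collecting the sign flips along the way, the symbol is -1.

-1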